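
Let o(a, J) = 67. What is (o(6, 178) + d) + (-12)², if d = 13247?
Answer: 13458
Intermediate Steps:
(o(6, 178) + d) + (-12)² = (67 + 13247) + (-12)² = 13314 + 144 = 13458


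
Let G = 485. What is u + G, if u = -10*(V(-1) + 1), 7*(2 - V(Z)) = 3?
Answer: 3215/7 ≈ 459.29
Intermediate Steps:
V(Z) = 11/7 (V(Z) = 2 - ⅐*3 = 2 - 3/7 = 11/7)
u = -180/7 (u = -10*(11/7 + 1) = -10*18/7 = -180/7 ≈ -25.714)
u + G = -180/7 + 485 = 3215/7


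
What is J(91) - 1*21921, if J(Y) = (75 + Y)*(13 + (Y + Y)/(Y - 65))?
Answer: -18601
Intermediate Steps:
J(Y) = (13 + 2*Y/(-65 + Y))*(75 + Y) (J(Y) = (75 + Y)*(13 + (2*Y)/(-65 + Y)) = (75 + Y)*(13 + 2*Y/(-65 + Y)) = (13 + 2*Y/(-65 + Y))*(75 + Y))
J(91) - 1*21921 = 5*(-12675 + 3*91² + 56*91)/(-65 + 91) - 1*21921 = 5*(-12675 + 3*8281 + 5096)/26 - 21921 = 5*(1/26)*(-12675 + 24843 + 5096) - 21921 = 5*(1/26)*17264 - 21921 = 3320 - 21921 = -18601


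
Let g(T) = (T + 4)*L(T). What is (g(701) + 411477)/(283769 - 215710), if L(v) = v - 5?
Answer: 902157/68059 ≈ 13.256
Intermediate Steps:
L(v) = -5 + v
g(T) = (-5 + T)*(4 + T) (g(T) = (T + 4)*(-5 + T) = (4 + T)*(-5 + T) = (-5 + T)*(4 + T))
(g(701) + 411477)/(283769 - 215710) = ((-5 + 701)*(4 + 701) + 411477)/(283769 - 215710) = (696*705 + 411477)/68059 = (490680 + 411477)*(1/68059) = 902157*(1/68059) = 902157/68059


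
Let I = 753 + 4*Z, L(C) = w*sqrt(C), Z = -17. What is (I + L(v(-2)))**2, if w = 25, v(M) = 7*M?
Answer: 460475 + 34250*I*sqrt(14) ≈ 4.6048e+5 + 1.2815e+5*I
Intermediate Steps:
L(C) = 25*sqrt(C)
I = 685 (I = 753 + 4*(-17) = 753 - 68 = 685)
(I + L(v(-2)))**2 = (685 + 25*sqrt(7*(-2)))**2 = (685 + 25*sqrt(-14))**2 = (685 + 25*(I*sqrt(14)))**2 = (685 + 25*I*sqrt(14))**2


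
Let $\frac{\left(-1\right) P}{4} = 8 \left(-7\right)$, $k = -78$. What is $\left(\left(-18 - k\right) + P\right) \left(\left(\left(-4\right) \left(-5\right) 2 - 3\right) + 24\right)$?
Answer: $17324$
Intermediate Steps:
$P = 224$ ($P = - 4 \cdot 8 \left(-7\right) = \left(-4\right) \left(-56\right) = 224$)
$\left(\left(-18 - k\right) + P\right) \left(\left(\left(-4\right) \left(-5\right) 2 - 3\right) + 24\right) = \left(\left(-18 - -78\right) + 224\right) \left(\left(\left(-4\right) \left(-5\right) 2 - 3\right) + 24\right) = \left(\left(-18 + 78\right) + 224\right) \left(\left(20 \cdot 2 + \left(2 - 5\right)\right) + 24\right) = \left(60 + 224\right) \left(\left(40 - 3\right) + 24\right) = 284 \left(37 + 24\right) = 284 \cdot 61 = 17324$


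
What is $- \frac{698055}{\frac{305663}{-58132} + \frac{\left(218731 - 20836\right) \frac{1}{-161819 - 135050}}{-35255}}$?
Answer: $\frac{84941606649304289940}{639818618549069} \approx 1.3276 \cdot 10^{5}$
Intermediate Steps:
$- \frac{698055}{\frac{305663}{-58132} + \frac{\left(218731 - 20836\right) \frac{1}{-161819 - 135050}}{-35255}} = - \frac{698055}{305663 \left(- \frac{1}{58132}\right) + \frac{197895}{-296869} \left(- \frac{1}{35255}\right)} = - \frac{698055}{- \frac{305663}{58132} + 197895 \left(- \frac{1}{296869}\right) \left(- \frac{1}{35255}\right)} = - \frac{698055}{- \frac{305663}{58132} - - \frac{39579}{2093223319}} = - \frac{698055}{- \frac{305663}{58132} + \frac{39579}{2093223319}} = - \frac{698055}{- \frac{639818618549069}{121683257980108}} = \left(-698055\right) \left(- \frac{121683257980108}{639818618549069}\right) = \frac{84941606649304289940}{639818618549069}$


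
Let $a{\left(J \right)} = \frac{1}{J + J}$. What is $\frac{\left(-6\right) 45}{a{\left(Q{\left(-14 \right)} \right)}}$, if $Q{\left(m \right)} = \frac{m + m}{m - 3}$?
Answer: $- \frac{15120}{17} \approx -889.41$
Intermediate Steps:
$Q{\left(m \right)} = \frac{2 m}{-3 + m}$
$a{\left(J \right)} = \frac{1}{2 J}$
$\frac{\left(-6\right) 45}{a{\left(Q{\left(-14 \right)} \right)}} = \frac{\left(-6\right) 45}{\frac{1}{2} \frac{1}{2 \left(-14\right) \frac{1}{-3 - 14}}} = - \frac{270}{\frac{1}{2} \frac{1}{2 \left(-14\right) \frac{1}{-17}}} = - \frac{270}{\frac{1}{2} \frac{1}{2 \left(-14\right) \left(- \frac{1}{17}\right)}} = - \frac{270}{\frac{1}{2} \frac{1}{\frac{28}{17}}} = - \frac{270}{\frac{1}{2} \cdot \frac{17}{28}} = - \frac{270}{\frac{17}{56}} = \left(-270\right) \frac{56}{17} = - \frac{15120}{17}$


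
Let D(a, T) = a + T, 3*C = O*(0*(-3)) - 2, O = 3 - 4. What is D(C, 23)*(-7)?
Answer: -469/3 ≈ -156.33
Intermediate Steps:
O = -1
C = -⅔ (C = (-0*(-3) - 2)/3 = (-1*0 - 2)/3 = (0 - 2)/3 = (⅓)*(-2) = -⅔ ≈ -0.66667)
D(a, T) = T + a
D(C, 23)*(-7) = (23 - ⅔)*(-7) = (67/3)*(-7) = -469/3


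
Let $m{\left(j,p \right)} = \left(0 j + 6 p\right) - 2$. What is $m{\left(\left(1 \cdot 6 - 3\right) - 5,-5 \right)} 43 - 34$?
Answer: $-1410$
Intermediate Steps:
$m{\left(j,p \right)} = -2 + 6 p$ ($m{\left(j,p \right)} = \left(0 + 6 p\right) - 2 = 6 p - 2 = -2 + 6 p$)
$m{\left(\left(1 \cdot 6 - 3\right) - 5,-5 \right)} 43 - 34 = \left(-2 + 6 \left(-5\right)\right) 43 - 34 = \left(-2 - 30\right) 43 - 34 = \left(-32\right) 43 - 34 = -1376 - 34 = -1410$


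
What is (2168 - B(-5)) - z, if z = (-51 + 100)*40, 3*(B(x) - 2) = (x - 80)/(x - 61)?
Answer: 40703/198 ≈ 205.57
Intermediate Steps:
B(x) = 2 + (-80 + x)/(3*(-61 + x)) (B(x) = 2 + ((x - 80)/(x - 61))/3 = 2 + ((-80 + x)/(-61 + x))/3 = 2 + (-80 + x)/(3*(-61 + x)))
z = 1960 (z = 49*40 = 1960)
(2168 - B(-5)) - z = (2168 - (-446 + 7*(-5))/(3*(-61 - 5))) - 1*1960 = (2168 - (-446 - 35)/(3*(-66))) - 1960 = (2168 - (-1)*(-481)/(3*66)) - 1960 = (2168 - 1*481/198) - 1960 = (2168 - 481/198) - 1960 = 428783/198 - 1960 = 40703/198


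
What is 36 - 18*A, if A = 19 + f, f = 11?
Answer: -504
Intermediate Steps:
A = 30 (A = 19 + 11 = 30)
36 - 18*A = 36 - 18*30 = 36 - 540 = -504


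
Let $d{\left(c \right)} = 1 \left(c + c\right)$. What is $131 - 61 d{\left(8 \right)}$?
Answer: $-845$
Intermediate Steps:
$d{\left(c \right)} = 2 c$ ($d{\left(c \right)} = 1 \cdot 2 c = 2 c$)
$131 - 61 d{\left(8 \right)} = 131 - 61 \cdot 2 \cdot 8 = 131 - 976 = -845$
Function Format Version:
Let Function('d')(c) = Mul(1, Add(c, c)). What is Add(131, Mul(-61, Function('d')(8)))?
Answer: -845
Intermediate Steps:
Function('d')(c) = Mul(2, c) (Function('d')(c) = Mul(1, Mul(2, c)) = Mul(2, c))
Add(131, Mul(-61, Function('d')(8))) = Add(131, Mul(-61, Mul(2, 8))) = Add(131, Mul(-61, 16)) = Add(131, -976) = -845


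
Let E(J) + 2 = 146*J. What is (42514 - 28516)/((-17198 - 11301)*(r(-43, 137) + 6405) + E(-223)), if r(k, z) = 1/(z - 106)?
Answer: -72323/943276134 ≈ -7.6672e-5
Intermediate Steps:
r(k, z) = 1/(-106 + z)
E(J) = -2 + 146*J
(42514 - 28516)/((-17198 - 11301)*(r(-43, 137) + 6405) + E(-223)) = (42514 - 28516)/((-17198 - 11301)*(1/(-106 + 137) + 6405) + (-2 + 146*(-223))) = 13998/(-28499*(1/31 + 6405) + (-2 - 32558)) = 13998/(-28499*(1/31 + 6405) - 32560) = 13998/(-28499*198556/31 - 32560) = 13998/(-5658647444/31 - 32560) = 13998/(-5659656804/31) = 13998*(-31/5659656804) = -72323/943276134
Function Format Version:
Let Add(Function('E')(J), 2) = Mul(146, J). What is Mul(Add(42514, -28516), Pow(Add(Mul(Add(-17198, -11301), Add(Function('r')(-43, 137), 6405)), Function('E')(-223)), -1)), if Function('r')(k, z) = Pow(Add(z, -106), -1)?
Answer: Rational(-72323, 943276134) ≈ -7.6672e-5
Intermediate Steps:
Function('r')(k, z) = Pow(Add(-106, z), -1)
Function('E')(J) = Add(-2, Mul(146, J))
Mul(Add(42514, -28516), Pow(Add(Mul(Add(-17198, -11301), Add(Function('r')(-43, 137), 6405)), Function('E')(-223)), -1)) = Mul(Add(42514, -28516), Pow(Add(Mul(Add(-17198, -11301), Add(Pow(Add(-106, 137), -1), 6405)), Add(-2, Mul(146, -223))), -1)) = Mul(13998, Pow(Add(Mul(-28499, Add(Pow(31, -1), 6405)), Add(-2, -32558)), -1)) = Mul(13998, Pow(Add(Mul(-28499, Add(Rational(1, 31), 6405)), -32560), -1)) = Mul(13998, Pow(Add(Mul(-28499, Rational(198556, 31)), -32560), -1)) = Mul(13998, Pow(Add(Rational(-5658647444, 31), -32560), -1)) = Mul(13998, Pow(Rational(-5659656804, 31), -1)) = Mul(13998, Rational(-31, 5659656804)) = Rational(-72323, 943276134)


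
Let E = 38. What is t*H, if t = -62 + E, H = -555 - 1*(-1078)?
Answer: -12552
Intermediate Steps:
H = 523 (H = -555 + 1078 = 523)
t = -24 (t = -62 + 38 = -24)
t*H = -24*523 = -12552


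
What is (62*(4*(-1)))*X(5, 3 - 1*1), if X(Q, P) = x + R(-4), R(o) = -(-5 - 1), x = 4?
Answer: -2480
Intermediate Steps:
R(o) = 6 (R(o) = -1*(-6) = 6)
X(Q, P) = 10 (X(Q, P) = 4 + 6 = 10)
(62*(4*(-1)))*X(5, 3 - 1*1) = (62*(4*(-1)))*10 = (62*(-4))*10 = -248*10 = -2480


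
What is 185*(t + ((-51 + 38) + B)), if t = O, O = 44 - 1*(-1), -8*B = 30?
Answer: 20905/4 ≈ 5226.3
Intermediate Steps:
B = -15/4 (B = -⅛*30 = -15/4 ≈ -3.7500)
O = 45 (O = 44 + 1 = 45)
t = 45
185*(t + ((-51 + 38) + B)) = 185*(45 + ((-51 + 38) - 15/4)) = 185*(45 + (-13 - 15/4)) = 185*(45 - 67/4) = 185*(113/4) = 20905/4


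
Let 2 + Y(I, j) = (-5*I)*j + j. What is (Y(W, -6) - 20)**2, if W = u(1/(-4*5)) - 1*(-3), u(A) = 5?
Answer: 44944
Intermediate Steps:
W = 8 (W = 5 - 1*(-3) = 5 + 3 = 8)
Y(I, j) = -2 + j - 5*I*j (Y(I, j) = -2 + ((-5*I)*j + j) = -2 + (-5*I*j + j) = -2 + (j - 5*I*j) = -2 + j - 5*I*j)
(Y(W, -6) - 20)**2 = ((-2 - 6 - 5*8*(-6)) - 20)**2 = ((-2 - 6 + 240) - 20)**2 = (232 - 20)**2 = 212**2 = 44944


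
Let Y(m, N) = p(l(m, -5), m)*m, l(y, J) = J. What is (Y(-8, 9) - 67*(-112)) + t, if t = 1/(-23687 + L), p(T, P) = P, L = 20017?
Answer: 27774559/3670 ≈ 7568.0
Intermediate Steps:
t = -1/3670 (t = 1/(-23687 + 20017) = 1/(-3670) = -1/3670 ≈ -0.00027248)
Y(m, N) = m**2 (Y(m, N) = m*m = m**2)
(Y(-8, 9) - 67*(-112)) + t = ((-8)**2 - 67*(-112)) - 1/3670 = (64 + 7504) - 1/3670 = 7568 - 1/3670 = 27774559/3670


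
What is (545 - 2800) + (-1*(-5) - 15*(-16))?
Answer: -2010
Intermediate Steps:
(545 - 2800) + (-1*(-5) - 15*(-16)) = -2255 + (5 + 240) = -2255 + 245 = -2010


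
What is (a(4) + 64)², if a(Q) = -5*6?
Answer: 1156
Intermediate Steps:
a(Q) = -30
(a(4) + 64)² = (-30 + 64)² = 34² = 1156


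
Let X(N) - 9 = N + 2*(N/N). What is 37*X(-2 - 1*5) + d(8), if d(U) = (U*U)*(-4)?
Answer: -108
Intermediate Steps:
d(U) = -4*U**2 (d(U) = U**2*(-4) = -4*U**2)
X(N) = 11 + N (X(N) = 9 + (N + 2*(N/N)) = 9 + (N + 2*1) = 9 + (N + 2) = 9 + (2 + N) = 11 + N)
37*X(-2 - 1*5) + d(8) = 37*(11 + (-2 - 1*5)) - 4*8**2 = 37*(11 + (-2 - 5)) - 4*64 = 37*(11 - 7) - 256 = 37*4 - 256 = 148 - 256 = -108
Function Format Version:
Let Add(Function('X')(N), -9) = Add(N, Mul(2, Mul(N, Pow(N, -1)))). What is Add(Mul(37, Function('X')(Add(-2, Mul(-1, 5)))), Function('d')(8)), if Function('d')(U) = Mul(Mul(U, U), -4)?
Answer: -108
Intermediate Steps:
Function('d')(U) = Mul(-4, Pow(U, 2)) (Function('d')(U) = Mul(Pow(U, 2), -4) = Mul(-4, Pow(U, 2)))
Function('X')(N) = Add(11, N) (Function('X')(N) = Add(9, Add(N, Mul(2, Mul(N, Pow(N, -1))))) = Add(9, Add(N, Mul(2, 1))) = Add(9, Add(N, 2)) = Add(9, Add(2, N)) = Add(11, N))
Add(Mul(37, Function('X')(Add(-2, Mul(-1, 5)))), Function('d')(8)) = Add(Mul(37, Add(11, Add(-2, Mul(-1, 5)))), Mul(-4, Pow(8, 2))) = Add(Mul(37, Add(11, Add(-2, -5))), Mul(-4, 64)) = Add(Mul(37, Add(11, -7)), -256) = Add(Mul(37, 4), -256) = Add(148, -256) = -108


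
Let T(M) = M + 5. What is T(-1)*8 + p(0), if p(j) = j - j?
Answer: 32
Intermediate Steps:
p(j) = 0
T(M) = 5 + M
T(-1)*8 + p(0) = (5 - 1)*8 + 0 = 4*8 + 0 = 32 + 0 = 32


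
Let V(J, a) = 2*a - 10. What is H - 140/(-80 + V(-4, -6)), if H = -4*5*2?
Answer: -1970/51 ≈ -38.627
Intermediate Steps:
H = -40 (H = -20*2 = -40)
V(J, a) = -10 + 2*a
H - 140/(-80 + V(-4, -6)) = -40 - 140/(-80 + (-10 + 2*(-6))) = -40 - 140/(-80 + (-10 - 12)) = -40 - 140/(-80 - 22) = -40 - 140/(-102) = -40 - 140*(-1/102) = -40 + 70/51 = -1970/51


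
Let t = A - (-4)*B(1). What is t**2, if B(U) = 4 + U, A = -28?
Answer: 64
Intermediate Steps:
t = -8 (t = -28 - (-4)*(4 + 1) = -28 - (-4)*5 = -28 - 1*(-20) = -28 + 20 = -8)
t**2 = (-8)**2 = 64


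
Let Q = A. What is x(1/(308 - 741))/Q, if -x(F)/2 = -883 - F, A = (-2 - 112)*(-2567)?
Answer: 127446/21118709 ≈ 0.0060347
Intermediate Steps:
A = 292638 (A = -114*(-2567) = 292638)
x(F) = 1766 + 2*F (x(F) = -2*(-883 - F) = 1766 + 2*F)
Q = 292638
x(1/(308 - 741))/Q = (1766 + 2/(308 - 741))/292638 = (1766 + 2/(-433))*(1/292638) = (1766 + 2*(-1/433))*(1/292638) = (1766 - 2/433)*(1/292638) = (764676/433)*(1/292638) = 127446/21118709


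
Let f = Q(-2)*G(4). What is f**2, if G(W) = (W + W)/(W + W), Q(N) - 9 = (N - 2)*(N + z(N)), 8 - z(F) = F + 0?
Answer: 529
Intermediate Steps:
z(F) = 8 - F (z(F) = 8 - (F + 0) = 8 - F)
Q(N) = -7 + 8*N (Q(N) = 9 + (N - 2)*(N + (8 - N)) = 9 + (-2 + N)*8 = 9 + (-16 + 8*N) = -7 + 8*N)
G(W) = 1 (G(W) = (2*W)/((2*W)) = (2*W)*(1/(2*W)) = 1)
f = -23 (f = (-7 + 8*(-2))*1 = (-7 - 16)*1 = -23*1 = -23)
f**2 = (-23)**2 = 529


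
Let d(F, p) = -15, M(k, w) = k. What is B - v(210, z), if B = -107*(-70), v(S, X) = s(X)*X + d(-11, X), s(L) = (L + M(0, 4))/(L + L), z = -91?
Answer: 15101/2 ≈ 7550.5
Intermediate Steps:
s(L) = ½ (s(L) = (L + 0)/(L + L) = L/((2*L)) = L*(1/(2*L)) = ½)
v(S, X) = -15 + X/2 (v(S, X) = X/2 - 15 = -15 + X/2)
B = 7490
B - v(210, z) = 7490 - (-15 + (½)*(-91)) = 7490 - (-15 - 91/2) = 7490 - 1*(-121/2) = 7490 + 121/2 = 15101/2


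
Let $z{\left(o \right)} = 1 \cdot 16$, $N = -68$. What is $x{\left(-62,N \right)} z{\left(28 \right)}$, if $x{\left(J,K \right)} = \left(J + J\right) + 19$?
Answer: $-1680$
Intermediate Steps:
$x{\left(J,K \right)} = 19 + 2 J$ ($x{\left(J,K \right)} = 2 J + 19 = 19 + 2 J$)
$z{\left(o \right)} = 16$
$x{\left(-62,N \right)} z{\left(28 \right)} = \left(19 + 2 \left(-62\right)\right) 16 = \left(19 - 124\right) 16 = \left(-105\right) 16 = -1680$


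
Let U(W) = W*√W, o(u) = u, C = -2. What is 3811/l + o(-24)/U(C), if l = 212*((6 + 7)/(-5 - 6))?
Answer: -41921/2756 - 6*I*√2 ≈ -15.211 - 8.4853*I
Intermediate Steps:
U(W) = W^(3/2)
l = -2756/11 (l = 212*(13/(-11)) = 212*(13*(-1/11)) = 212*(-13/11) = -2756/11 ≈ -250.55)
3811/l + o(-24)/U(C) = 3811/(-2756/11) - 24*I*√2/4 = 3811*(-11/2756) - 24*I*√2/4 = -41921/2756 - 6*I*√2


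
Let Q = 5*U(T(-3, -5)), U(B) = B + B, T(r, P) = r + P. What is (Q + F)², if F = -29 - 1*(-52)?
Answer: 3249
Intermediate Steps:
T(r, P) = P + r
U(B) = 2*B
F = 23 (F = -29 + 52 = 23)
Q = -80 (Q = 5*(2*(-5 - 3)) = 5*(2*(-8)) = 5*(-16) = -80)
(Q + F)² = (-80 + 23)² = (-57)² = 3249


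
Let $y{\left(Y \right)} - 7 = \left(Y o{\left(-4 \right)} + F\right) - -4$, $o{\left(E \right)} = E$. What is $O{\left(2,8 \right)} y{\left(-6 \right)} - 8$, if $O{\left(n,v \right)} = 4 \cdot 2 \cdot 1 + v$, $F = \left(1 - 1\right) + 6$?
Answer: $648$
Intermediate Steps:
$F = 6$ ($F = 0 + 6 = 6$)
$O{\left(n,v \right)} = 8 + v$ ($O{\left(n,v \right)} = 8 \cdot 1 + v = 8 + v$)
$y{\left(Y \right)} = 17 - 4 Y$ ($y{\left(Y \right)} = 7 + \left(\left(Y \left(-4\right) + 6\right) - -4\right) = 7 + \left(\left(- 4 Y + 6\right) + 4\right) = 7 + \left(\left(6 - 4 Y\right) + 4\right) = 7 - \left(-10 + 4 Y\right) = 17 - 4 Y$)
$O{\left(2,8 \right)} y{\left(-6 \right)} - 8 = \left(8 + 8\right) \left(17 - -24\right) - 8 = 16 \left(17 + 24\right) - 8 = 16 \cdot 41 - 8 = 656 - 8 = 648$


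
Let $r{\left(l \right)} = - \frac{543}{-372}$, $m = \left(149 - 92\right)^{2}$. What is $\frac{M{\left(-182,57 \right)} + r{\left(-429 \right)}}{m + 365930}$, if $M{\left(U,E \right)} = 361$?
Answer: $\frac{44945}{45778196} \approx 0.0009818$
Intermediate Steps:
$m = 3249$ ($m = 57^{2} = 3249$)
$r{\left(l \right)} = \frac{181}{124}$ ($r{\left(l \right)} = \left(-543\right) \left(- \frac{1}{372}\right) = \frac{181}{124}$)
$\frac{M{\left(-182,57 \right)} + r{\left(-429 \right)}}{m + 365930} = \frac{361 + \frac{181}{124}}{3249 + 365930} = \frac{44945}{124 \cdot 369179} = \frac{44945}{124} \cdot \frac{1}{369179} = \frac{44945}{45778196}$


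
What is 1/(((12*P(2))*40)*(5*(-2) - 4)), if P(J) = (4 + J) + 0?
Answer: -1/40320 ≈ -2.4802e-5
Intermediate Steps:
P(J) = 4 + J
1/(((12*P(2))*40)*(5*(-2) - 4)) = 1/(((12*(4 + 2))*40)*(5*(-2) - 4)) = 1/(((12*6)*40)*(-10 - 4)) = 1/((72*40)*(-14)) = 1/(2880*(-14)) = 1/(-40320) = -1/40320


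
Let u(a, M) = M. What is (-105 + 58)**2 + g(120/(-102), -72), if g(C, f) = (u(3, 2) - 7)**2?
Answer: 2234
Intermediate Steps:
g(C, f) = 25 (g(C, f) = (2 - 7)**2 = (-5)**2 = 25)
(-105 + 58)**2 + g(120/(-102), -72) = (-105 + 58)**2 + 25 = (-47)**2 + 25 = 2209 + 25 = 2234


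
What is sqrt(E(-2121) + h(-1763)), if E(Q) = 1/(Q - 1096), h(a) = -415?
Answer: 4*I*sqrt(268429697)/3217 ≈ 20.372*I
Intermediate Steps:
E(Q) = 1/(-1096 + Q)
sqrt(E(-2121) + h(-1763)) = sqrt(1/(-1096 - 2121) - 415) = sqrt(1/(-3217) - 415) = sqrt(-1/3217 - 415) = sqrt(-1335056/3217) = 4*I*sqrt(268429697)/3217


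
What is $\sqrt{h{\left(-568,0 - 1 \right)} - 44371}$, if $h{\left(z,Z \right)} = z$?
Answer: $i \sqrt{44939} \approx 211.99 i$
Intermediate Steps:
$\sqrt{h{\left(-568,0 - 1 \right)} - 44371} = \sqrt{-568 - 44371} = \sqrt{-44939} = i \sqrt{44939}$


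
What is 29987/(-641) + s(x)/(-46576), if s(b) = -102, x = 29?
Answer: -698304565/14927608 ≈ -46.779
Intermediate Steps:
29987/(-641) + s(x)/(-46576) = 29987/(-641) - 102/(-46576) = 29987*(-1/641) - 102*(-1/46576) = -29987/641 + 51/23288 = -698304565/14927608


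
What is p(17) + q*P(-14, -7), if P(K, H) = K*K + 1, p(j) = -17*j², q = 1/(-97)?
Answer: -476758/97 ≈ -4915.0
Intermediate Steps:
q = -1/97 ≈ -0.010309
P(K, H) = 1 + K² (P(K, H) = K² + 1 = 1 + K²)
p(17) + q*P(-14, -7) = -17*17² - (1 + (-14)²)/97 = -17*289 - (1 + 196)/97 = -4913 - 1/97*197 = -4913 - 197/97 = -476758/97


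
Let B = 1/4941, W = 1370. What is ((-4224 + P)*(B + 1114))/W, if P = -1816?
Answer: -3324582100/676917 ≈ -4911.4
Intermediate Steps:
B = 1/4941 ≈ 0.00020239
((-4224 + P)*(B + 1114))/W = ((-4224 - 1816)*(1/4941 + 1114))/1370 = -6040*5504275/4941*(1/1370) = -33245821000/4941*1/1370 = -3324582100/676917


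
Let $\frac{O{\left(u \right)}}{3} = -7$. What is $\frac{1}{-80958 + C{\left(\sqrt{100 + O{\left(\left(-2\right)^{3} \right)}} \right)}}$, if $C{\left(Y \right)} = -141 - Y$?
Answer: $- \frac{81099}{6577047722} + \frac{\sqrt{79}}{6577047722} \approx -1.2329 \cdot 10^{-5}$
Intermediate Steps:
$O{\left(u \right)} = -21$ ($O{\left(u \right)} = 3 \left(-7\right) = -21$)
$\frac{1}{-80958 + C{\left(\sqrt{100 + O{\left(\left(-2\right)^{3} \right)}} \right)}} = \frac{1}{-80958 - \left(141 + \sqrt{100 - 21}\right)} = \frac{1}{-80958 - \left(141 + \sqrt{79}\right)} = \frac{1}{-81099 - \sqrt{79}}$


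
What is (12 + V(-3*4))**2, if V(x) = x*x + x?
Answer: 20736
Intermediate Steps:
V(x) = x + x**2 (V(x) = x**2 + x = x + x**2)
(12 + V(-3*4))**2 = (12 + (-3*4)*(1 - 3*4))**2 = (12 - 12*(1 - 12))**2 = (12 - 12*(-11))**2 = (12 + 132)**2 = 144**2 = 20736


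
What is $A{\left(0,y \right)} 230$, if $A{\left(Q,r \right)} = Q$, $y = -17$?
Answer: $0$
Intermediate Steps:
$A{\left(0,y \right)} 230 = 0 \cdot 230 = 0$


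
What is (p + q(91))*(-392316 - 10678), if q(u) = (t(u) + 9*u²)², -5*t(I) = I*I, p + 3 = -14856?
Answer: -53501786902944874/25 ≈ -2.1401e+15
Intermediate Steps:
p = -14859 (p = -3 - 14856 = -14859)
t(I) = -I²/5 (t(I) = -I*I/5 = -I²/5)
q(u) = 1936*u⁴/25 (q(u) = (-u²/5 + 9*u²)² = (44*u²/5)² = 1936*u⁴/25)
(p + q(91))*(-392316 - 10678) = (-14859 + (1936/25)*91⁴)*(-392316 - 10678) = (-14859 + (1936/25)*68574961)*(-402994) = (-14859 + 132761124496/25)*(-402994) = (132760753021/25)*(-402994) = -53501786902944874/25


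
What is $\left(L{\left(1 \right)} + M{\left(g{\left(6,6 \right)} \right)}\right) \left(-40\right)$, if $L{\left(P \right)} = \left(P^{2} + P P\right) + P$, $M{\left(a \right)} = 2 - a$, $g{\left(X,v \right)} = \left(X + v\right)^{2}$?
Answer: $5560$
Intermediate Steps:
$L{\left(P \right)} = P + 2 P^{2}$ ($L{\left(P \right)} = \left(P^{2} + P^{2}\right) + P = 2 P^{2} + P = P + 2 P^{2}$)
$\left(L{\left(1 \right)} + M{\left(g{\left(6,6 \right)} \right)}\right) \left(-40\right) = \left(1 \left(1 + 2 \cdot 1\right) + \left(2 - \left(6 + 6\right)^{2}\right)\right) \left(-40\right) = \left(1 \left(1 + 2\right) + \left(2 - 12^{2}\right)\right) \left(-40\right) = \left(1 \cdot 3 + \left(2 - 144\right)\right) \left(-40\right) = \left(3 + \left(2 - 144\right)\right) \left(-40\right) = \left(3 - 142\right) \left(-40\right) = \left(-139\right) \left(-40\right) = 5560$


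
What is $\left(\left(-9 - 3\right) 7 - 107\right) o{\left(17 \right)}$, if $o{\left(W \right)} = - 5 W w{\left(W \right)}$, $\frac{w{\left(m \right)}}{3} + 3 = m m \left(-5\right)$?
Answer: $-70524840$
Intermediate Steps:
$w{\left(m \right)} = -9 - 15 m^{2}$ ($w{\left(m \right)} = -9 + 3 m m \left(-5\right) = -9 + 3 m^{2} \left(-5\right) = -9 + 3 \left(- 5 m^{2}\right) = -9 - 15 m^{2}$)
$o{\left(W \right)} = - 5 W \left(-9 - 15 W^{2}\right)$
$\left(\left(-9 - 3\right) 7 - 107\right) o{\left(17 \right)} = \left(\left(-9 - 3\right) 7 - 107\right) \left(45 \cdot 17 + 75 \cdot 17^{3}\right) = \left(\left(-12\right) 7 - 107\right) \left(765 + 75 \cdot 4913\right) = \left(-84 - 107\right) \left(765 + 368475\right) = \left(-191\right) 369240 = -70524840$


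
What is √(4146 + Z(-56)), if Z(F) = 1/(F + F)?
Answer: √3250457/28 ≈ 64.389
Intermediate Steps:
Z(F) = 1/(2*F)
√(4146 + Z(-56)) = √(4146 + (½)/(-56)) = √(4146 + (½)*(-1/56)) = √(4146 - 1/112) = √(464351/112) = √3250457/28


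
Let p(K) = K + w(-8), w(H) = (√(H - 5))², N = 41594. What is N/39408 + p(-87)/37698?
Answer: 130339151/123800232 ≈ 1.0528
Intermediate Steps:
w(H) = -5 + H (w(H) = (√(-5 + H))² = -5 + H)
p(K) = -13 + K (p(K) = K + (-5 - 8) = K - 13 = -13 + K)
N/39408 + p(-87)/37698 = 41594/39408 + (-13 - 87)/37698 = 41594*(1/39408) - 100*1/37698 = 20797/19704 - 50/18849 = 130339151/123800232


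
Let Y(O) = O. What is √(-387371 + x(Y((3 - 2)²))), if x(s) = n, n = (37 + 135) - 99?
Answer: I*√387298 ≈ 622.33*I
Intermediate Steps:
n = 73 (n = 172 - 99 = 73)
x(s) = 73
√(-387371 + x(Y((3 - 2)²))) = √(-387371 + 73) = √(-387298) = I*√387298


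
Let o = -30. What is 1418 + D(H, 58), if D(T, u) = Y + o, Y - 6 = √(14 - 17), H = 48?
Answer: 1394 + I*√3 ≈ 1394.0 + 1.732*I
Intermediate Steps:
Y = 6 + I*√3 (Y = 6 + √(14 - 17) = 6 + √(-3) = 6 + I*√3 ≈ 6.0 + 1.732*I)
D(T, u) = -24 + I*√3 (D(T, u) = (6 + I*√3) - 30 = -24 + I*√3)
1418 + D(H, 58) = 1418 + (-24 + I*√3) = 1394 + I*√3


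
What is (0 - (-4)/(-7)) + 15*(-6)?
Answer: -634/7 ≈ -90.571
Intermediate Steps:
(0 - (-4)/(-7)) + 15*(-6) = (0 - (-4)*(-1)/7) - 90 = (0 - 1*4/7) - 90 = (0 - 4/7) - 90 = -4/7 - 90 = -634/7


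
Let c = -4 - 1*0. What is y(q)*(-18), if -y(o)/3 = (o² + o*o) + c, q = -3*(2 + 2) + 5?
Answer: 5076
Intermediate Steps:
c = -4 (c = -4 + 0 = -4)
q = -7 (q = -3*4 + 5 = -12 + 5 = -7)
y(o) = 12 - 6*o² (y(o) = -3*((o² + o*o) - 4) = -3*((o² + o²) - 4) = -3*(2*o² - 4) = -3*(-4 + 2*o²) = 12 - 6*o²)
y(q)*(-18) = (12 - 6*(-7)²)*(-18) = (12 - 6*49)*(-18) = (12 - 294)*(-18) = -282*(-18) = 5076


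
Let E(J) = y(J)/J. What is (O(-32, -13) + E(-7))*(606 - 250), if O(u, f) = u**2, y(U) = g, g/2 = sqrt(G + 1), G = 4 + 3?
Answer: 364544 - 1424*sqrt(2)/7 ≈ 3.6426e+5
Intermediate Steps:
G = 7
g = 4*sqrt(2) (g = 2*sqrt(7 + 1) = 2*sqrt(8) = 2*(2*sqrt(2)) = 4*sqrt(2) ≈ 5.6569)
y(U) = 4*sqrt(2)
E(J) = 4*sqrt(2)/J (E(J) = (4*sqrt(2))/J = 4*sqrt(2)/J)
(O(-32, -13) + E(-7))*(606 - 250) = ((-32)**2 + 4*sqrt(2)/(-7))*(606 - 250) = (1024 + 4*sqrt(2)*(-1/7))*356 = (1024 - 4*sqrt(2)/7)*356 = 364544 - 1424*sqrt(2)/7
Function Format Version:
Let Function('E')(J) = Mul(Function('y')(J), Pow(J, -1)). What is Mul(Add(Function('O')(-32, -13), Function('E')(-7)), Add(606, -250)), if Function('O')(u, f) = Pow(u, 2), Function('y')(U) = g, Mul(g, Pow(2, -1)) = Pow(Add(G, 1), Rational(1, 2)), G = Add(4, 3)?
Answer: Add(364544, Mul(Rational(-1424, 7), Pow(2, Rational(1, 2)))) ≈ 3.6426e+5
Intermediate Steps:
G = 7
g = Mul(4, Pow(2, Rational(1, 2))) (g = Mul(2, Pow(Add(7, 1), Rational(1, 2))) = Mul(2, Pow(8, Rational(1, 2))) = Mul(2, Mul(2, Pow(2, Rational(1, 2)))) = Mul(4, Pow(2, Rational(1, 2))) ≈ 5.6569)
Function('y')(U) = Mul(4, Pow(2, Rational(1, 2)))
Function('E')(J) = Mul(4, Pow(2, Rational(1, 2)), Pow(J, -1)) (Function('E')(J) = Mul(Mul(4, Pow(2, Rational(1, 2))), Pow(J, -1)) = Mul(4, Pow(2, Rational(1, 2)), Pow(J, -1)))
Mul(Add(Function('O')(-32, -13), Function('E')(-7)), Add(606, -250)) = Mul(Add(Pow(-32, 2), Mul(4, Pow(2, Rational(1, 2)), Pow(-7, -1))), Add(606, -250)) = Mul(Add(1024, Mul(4, Pow(2, Rational(1, 2)), Rational(-1, 7))), 356) = Mul(Add(1024, Mul(Rational(-4, 7), Pow(2, Rational(1, 2)))), 356) = Add(364544, Mul(Rational(-1424, 7), Pow(2, Rational(1, 2))))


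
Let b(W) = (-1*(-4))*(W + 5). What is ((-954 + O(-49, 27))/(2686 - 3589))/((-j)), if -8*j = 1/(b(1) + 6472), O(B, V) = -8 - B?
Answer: 6778112/129 ≈ 52544.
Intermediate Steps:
b(W) = 20 + 4*W (b(W) = 4*(5 + W) = 20 + 4*W)
j = -1/51968 (j = -1/(8*((20 + 4*1) + 6472)) = -1/(8*((20 + 4) + 6472)) = -1/(8*(24 + 6472)) = -⅛/6496 = -⅛*1/6496 = -1/51968 ≈ -1.9243e-5)
((-954 + O(-49, 27))/(2686 - 3589))/((-j)) = ((-954 + (-8 - 1*(-49)))/(2686 - 3589))/((-1*(-1/51968))) = ((-954 + (-8 + 49))/(-903))/(1/51968) = ((-954 + 41)*(-1/903))*51968 = -913*(-1/903)*51968 = (913/903)*51968 = 6778112/129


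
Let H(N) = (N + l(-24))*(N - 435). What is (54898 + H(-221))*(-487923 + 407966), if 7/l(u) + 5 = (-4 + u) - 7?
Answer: -79952522408/5 ≈ -1.5991e+10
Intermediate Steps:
l(u) = 7/(-16 + u) (l(u) = 7/(-5 + ((-4 + u) - 7)) = 7/(-5 + (-11 + u)) = 7/(-16 + u))
H(N) = (-435 + N)*(-7/40 + N) (H(N) = (N + 7/(-16 - 24))*(N - 435) = (N + 7/(-40))*(-435 + N) = (N + 7*(-1/40))*(-435 + N) = (N - 7/40)*(-435 + N) = (-7/40 + N)*(-435 + N) = (-435 + N)*(-7/40 + N))
(54898 + H(-221))*(-487923 + 407966) = (54898 + (609/8 + (-221)² - 17407/40*(-221)))*(-487923 + 407966) = (54898 + (609/8 + 48841 + 3846947/40))*(-79957) = (54898 + 725454/5)*(-79957) = (999944/5)*(-79957) = -79952522408/5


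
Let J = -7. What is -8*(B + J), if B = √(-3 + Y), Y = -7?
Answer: 56 - 8*I*√10 ≈ 56.0 - 25.298*I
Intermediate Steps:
B = I*√10 (B = √(-3 - 7) = √(-10) = I*√10 ≈ 3.1623*I)
-8*(B + J) = -8*(I*√10 - 7) = -8*(-7 + I*√10) = 56 - 8*I*√10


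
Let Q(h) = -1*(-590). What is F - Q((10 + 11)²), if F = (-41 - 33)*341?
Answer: -25824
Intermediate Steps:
F = -25234 (F = -74*341 = -25234)
Q(h) = 590
F - Q((10 + 11)²) = -25234 - 1*590 = -25234 - 590 = -25824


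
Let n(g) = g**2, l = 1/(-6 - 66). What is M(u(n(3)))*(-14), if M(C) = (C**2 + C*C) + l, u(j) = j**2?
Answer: -6613481/36 ≈ -1.8371e+5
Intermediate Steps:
l = -1/72 (l = 1/(-72) = -1/72 ≈ -0.013889)
M(C) = -1/72 + 2*C**2 (M(C) = (C**2 + C*C) - 1/72 = (C**2 + C**2) - 1/72 = 2*C**2 - 1/72 = -1/72 + 2*C**2)
M(u(n(3)))*(-14) = (-1/72 + 2*((3**2)**2)**2)*(-14) = (-1/72 + 2*(9**2)**2)*(-14) = (-1/72 + 2*81**2)*(-14) = (-1/72 + 2*6561)*(-14) = (-1/72 + 13122)*(-14) = (944783/72)*(-14) = -6613481/36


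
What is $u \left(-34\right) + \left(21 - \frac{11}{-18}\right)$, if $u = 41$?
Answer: $- \frac{24703}{18} \approx -1372.4$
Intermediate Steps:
$u \left(-34\right) + \left(21 - \frac{11}{-18}\right) = 41 \left(-34\right) + \left(21 - \frac{11}{-18}\right) = -1394 + \left(21 - - \frac{11}{18}\right) = -1394 + \left(21 + \frac{11}{18}\right) = -1394 + \frac{389}{18} = - \frac{24703}{18}$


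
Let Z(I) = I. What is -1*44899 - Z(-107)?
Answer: -44792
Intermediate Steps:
-1*44899 - Z(-107) = -1*44899 - 1*(-107) = -44899 + 107 = -44792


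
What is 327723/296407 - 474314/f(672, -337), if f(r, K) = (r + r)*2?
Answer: -69854535187/398371008 ≈ -175.35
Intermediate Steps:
f(r, K) = 4*r (f(r, K) = (2*r)*2 = 4*r)
327723/296407 - 474314/f(672, -337) = 327723/296407 - 474314/(4*672) = 327723*(1/296407) - 474314/2688 = 327723/296407 - 474314*1/2688 = 327723/296407 - 237157/1344 = -69854535187/398371008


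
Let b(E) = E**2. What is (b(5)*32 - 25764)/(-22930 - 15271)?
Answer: 24964/38201 ≈ 0.65349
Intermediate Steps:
(b(5)*32 - 25764)/(-22930 - 15271) = (5**2*32 - 25764)/(-22930 - 15271) = (25*32 - 25764)/(-38201) = (800 - 25764)*(-1/38201) = -24964*(-1/38201) = 24964/38201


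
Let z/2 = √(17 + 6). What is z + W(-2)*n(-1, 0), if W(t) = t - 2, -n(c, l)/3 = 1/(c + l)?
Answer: -12 + 2*√23 ≈ -2.4083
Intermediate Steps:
n(c, l) = -3/(c + l)
W(t) = -2 + t
z = 2*√23 (z = 2*√(17 + 6) = 2*√23 ≈ 9.5917)
z + W(-2)*n(-1, 0) = 2*√23 + (-2 - 2)*(-3/(-1 + 0)) = 2*√23 - (-12)/(-1) = 2*√23 - (-12)*(-1) = 2*√23 - 4*3 = 2*√23 - 12 = -12 + 2*√23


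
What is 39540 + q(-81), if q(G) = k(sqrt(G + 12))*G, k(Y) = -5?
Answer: 39945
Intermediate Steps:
q(G) = -5*G
39540 + q(-81) = 39540 - 5*(-81) = 39540 + 405 = 39945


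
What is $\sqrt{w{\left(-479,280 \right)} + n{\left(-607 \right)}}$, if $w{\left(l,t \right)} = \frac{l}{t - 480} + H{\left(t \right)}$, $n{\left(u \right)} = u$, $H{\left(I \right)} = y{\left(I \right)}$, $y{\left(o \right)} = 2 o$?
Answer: $\frac{i \sqrt{17842}}{20} \approx 6.6787 i$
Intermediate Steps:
$H{\left(I \right)} = 2 I$
$w{\left(l,t \right)} = 2 t + \frac{l}{-480 + t}$ ($w{\left(l,t \right)} = \frac{l}{t - 480} + 2 t = \frac{l}{-480 + t} + 2 t = 2 t + \frac{l}{-480 + t}$)
$\sqrt{w{\left(-479,280 \right)} + n{\left(-607 \right)}} = \sqrt{\frac{-479 - 268800 + 2 \cdot 280^{2}}{-480 + 280} - 607} = \sqrt{\frac{-479 - 268800 + 2 \cdot 78400}{-200} - 607} = \sqrt{- \frac{-479 - 268800 + 156800}{200} - 607} = \sqrt{\left(- \frac{1}{200}\right) \left(-112479\right) - 607} = \sqrt{\frac{112479}{200} - 607} = \sqrt{- \frac{8921}{200}} = \frac{i \sqrt{17842}}{20}$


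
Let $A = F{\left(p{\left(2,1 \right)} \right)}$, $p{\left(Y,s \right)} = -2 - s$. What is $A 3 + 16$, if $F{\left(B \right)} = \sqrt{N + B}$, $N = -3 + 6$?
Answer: $16$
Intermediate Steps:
$N = 3$
$F{\left(B \right)} = \sqrt{3 + B}$
$A = 0$ ($A = \sqrt{3 - 3} = \sqrt{0} = 0$)
$A 3 + 16 = 0 \cdot 3 + 16 = 0 + 16 = 16$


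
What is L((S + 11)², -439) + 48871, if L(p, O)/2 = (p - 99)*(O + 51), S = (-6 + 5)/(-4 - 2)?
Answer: 260389/9 ≈ 28932.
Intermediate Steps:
S = ⅙ (S = -1/(-6) = -1*(-⅙) = ⅙ ≈ 0.16667)
L(p, O) = 2*(-99 + p)*(51 + O) (L(p, O) = 2*((p - 99)*(O + 51)) = 2*((-99 + p)*(51 + O)) = 2*(-99 + p)*(51 + O))
L((S + 11)², -439) + 48871 = (-10098 - 198*(-439) + 102*(⅙ + 11)² + 2*(-439)*(⅙ + 11)²) + 48871 = (-10098 + 86922 + 102*(67/6)² + 2*(-439)*(67/6)²) + 48871 = (-10098 + 86922 + 102*(4489/36) + 2*(-439)*(4489/36)) + 48871 = (-10098 + 86922 + 76313/6 - 1970671/18) + 48871 = -179450/9 + 48871 = 260389/9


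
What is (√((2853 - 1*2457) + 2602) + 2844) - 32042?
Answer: -29198 + √2998 ≈ -29143.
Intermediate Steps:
(√((2853 - 1*2457) + 2602) + 2844) - 32042 = (√((2853 - 2457) + 2602) + 2844) - 32042 = (√(396 + 2602) + 2844) - 32042 = (√2998 + 2844) - 32042 = (2844 + √2998) - 32042 = -29198 + √2998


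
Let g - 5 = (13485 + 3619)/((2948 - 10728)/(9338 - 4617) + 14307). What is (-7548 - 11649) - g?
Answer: -1296898705518/67535567 ≈ -19203.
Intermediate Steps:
g = 418425819/67535567 (g = 5 + (13485 + 3619)/((2948 - 10728)/(9338 - 4617) + 14307) = 5 + 17104/(-7780/4721 + 14307) = 5 + 17104/(67535567/4721) = 5 + 17104*(4721/67535567) = 5 + 80747984/67535567 = 418425819/67535567 ≈ 6.1956)
(-7548 - 11649) - g = (-7548 - 11649) - 1*418425819/67535567 = -19197 - 418425819/67535567 = -1296898705518/67535567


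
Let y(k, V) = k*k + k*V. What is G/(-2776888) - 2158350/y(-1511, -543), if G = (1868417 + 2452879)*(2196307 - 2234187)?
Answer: 31751466096284895/538645808467 ≈ 58947.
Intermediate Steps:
y(k, V) = k² + V*k
G = -163690692480 (G = 4321296*(-37880) = -163690692480)
G/(-2776888) - 2158350/y(-1511, -543) = -163690692480/(-2776888) - 2158350*(-1/(1511*(-543 - 1511))) = -163690692480*(-1/2776888) - 2158350/((-1511*(-2054))) = 20461336560/347111 - 2158350/3103594 = 20461336560/347111 - 2158350*1/3103594 = 20461336560/347111 - 1079175/1551797 = 31751466096284895/538645808467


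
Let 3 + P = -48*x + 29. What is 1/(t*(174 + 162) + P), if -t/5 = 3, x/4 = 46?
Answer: -1/13846 ≈ -7.2223e-5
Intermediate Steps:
x = 184 (x = 4*46 = 184)
t = -15 (t = -5*3 = -15)
P = -8806 (P = -3 + (-48*184 + 29) = -3 + (-8832 + 29) = -3 - 8803 = -8806)
1/(t*(174 + 162) + P) = 1/(-15*(174 + 162) - 8806) = 1/(-15*336 - 8806) = 1/(-5040 - 8806) = 1/(-13846) = -1/13846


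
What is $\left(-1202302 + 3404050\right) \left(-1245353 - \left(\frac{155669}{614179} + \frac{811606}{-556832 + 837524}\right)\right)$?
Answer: $- \frac{39391718747059841180654}{14366260989} \approx -2.742 \cdot 10^{12}$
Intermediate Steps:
$\left(-1202302 + 3404050\right) \left(-1245353 - \left(\frac{155669}{614179} + \frac{811606}{-556832 + 837524}\right)\right) = 2201748 \left(-1245353 - \left(\frac{155669}{614179} + \frac{811606}{280692}\right)\right) = 2201748 \left(-1245353 - \frac{271083202211}{86197565934}\right) = 2201748 \left(- \frac{107346668411806913}{86197565934}\right) = - \frac{39391718747059841180654}{14366260989}$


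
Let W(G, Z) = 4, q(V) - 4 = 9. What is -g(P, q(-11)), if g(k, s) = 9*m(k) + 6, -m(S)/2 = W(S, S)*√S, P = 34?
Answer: -6 + 72*√34 ≈ 413.83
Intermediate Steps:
q(V) = 13 (q(V) = 4 + 9 = 13)
m(S) = -8*√S
g(k, s) = 6 - 72*√k (g(k, s) = 9*(-8*√k) + 6 = -72*√k + 6 = 6 - 72*√k)
-g(P, q(-11)) = -(6 - 72*√34) = -6 + 72*√34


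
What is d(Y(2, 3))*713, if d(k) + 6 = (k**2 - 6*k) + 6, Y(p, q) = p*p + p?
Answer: 0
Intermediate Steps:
Y(p, q) = p + p**2 (Y(p, q) = p**2 + p = p + p**2)
d(k) = k**2 - 6*k (d(k) = -6 + ((k**2 - 6*k) + 6) = -6 + (6 + k**2 - 6*k) = k**2 - 6*k)
d(Y(2, 3))*713 = ((2*(1 + 2))*(-6 + 2*(1 + 2)))*713 = ((2*3)*(-6 + 2*3))*713 = (6*(-6 + 6))*713 = (6*0)*713 = 0*713 = 0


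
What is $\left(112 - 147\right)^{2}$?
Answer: $1225$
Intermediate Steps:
$\left(112 - 147\right)^{2} = \left(-35\right)^{2} = 1225$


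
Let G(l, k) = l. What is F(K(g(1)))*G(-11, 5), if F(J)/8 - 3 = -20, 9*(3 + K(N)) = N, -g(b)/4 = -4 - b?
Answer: 1496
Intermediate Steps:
g(b) = 16 + 4*b (g(b) = -4*(-4 - b) = 16 + 4*b)
K(N) = -3 + N/9
F(J) = -136 (F(J) = 24 + 8*(-20) = 24 - 160 = -136)
F(K(g(1)))*G(-11, 5) = -136*(-11) = 1496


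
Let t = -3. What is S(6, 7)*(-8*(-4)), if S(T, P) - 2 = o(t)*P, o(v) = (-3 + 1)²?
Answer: 960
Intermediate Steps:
o(v) = 4 (o(v) = (-2)² = 4)
S(T, P) = 2 + 4*P
S(6, 7)*(-8*(-4)) = (2 + 4*7)*(-8*(-4)) = (2 + 28)*32 = 30*32 = 960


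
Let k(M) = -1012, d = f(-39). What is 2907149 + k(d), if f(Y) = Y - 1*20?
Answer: 2906137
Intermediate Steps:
f(Y) = -20 + Y (f(Y) = Y - 20 = -20 + Y)
d = -59 (d = -20 - 39 = -59)
2907149 + k(d) = 2907149 - 1012 = 2906137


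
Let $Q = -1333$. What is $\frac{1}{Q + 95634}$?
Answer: $\frac{1}{94301} \approx 1.0604 \cdot 10^{-5}$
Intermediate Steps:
$\frac{1}{Q + 95634} = \frac{1}{-1333 + 95634} = \frac{1}{94301}$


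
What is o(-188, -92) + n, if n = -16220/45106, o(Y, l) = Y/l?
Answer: 873461/518719 ≈ 1.6839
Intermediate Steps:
n = -8110/22553 (n = -16220*1/45106 = -8110/22553 ≈ -0.35960)
o(-188, -92) + n = -188/(-92) - 8110/22553 = -188*(-1/92) - 8110/22553 = 47/23 - 8110/22553 = 873461/518719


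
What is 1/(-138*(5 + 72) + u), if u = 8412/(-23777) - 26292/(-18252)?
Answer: -2781909/29557541899 ≈ -9.4118e-5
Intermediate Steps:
u = 3023135/2781909 (u = 8412*(-1/23777) - 26292*(-1/18252) = -8412/23777 + 2191/1521 = 3023135/2781909 ≈ 1.0867)
1/(-138*(5 + 72) + u) = 1/(-138*(5 + 72) + 3023135/2781909) = 1/(-138*77 + 3023135/2781909) = 1/(-10626 + 3023135/2781909) = 1/(-29557541899/2781909) = -2781909/29557541899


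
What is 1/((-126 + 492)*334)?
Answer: 1/122244 ≈ 8.1804e-6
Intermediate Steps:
1/((-126 + 492)*334) = 1/(366*334) = 1/122244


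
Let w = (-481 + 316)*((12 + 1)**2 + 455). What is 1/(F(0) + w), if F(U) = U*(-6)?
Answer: -1/102960 ≈ -9.7125e-6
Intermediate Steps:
F(U) = -6*U
w = -102960 (w = -165*(13**2 + 455) = -165*(169 + 455) = -165*624 = -102960)
1/(F(0) + w) = 1/(-6*0 - 102960) = 1/(0 - 102960) = 1/(-102960) = -1/102960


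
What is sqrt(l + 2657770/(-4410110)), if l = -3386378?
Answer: I*sqrt(658619152077688285)/441011 ≈ 1840.2*I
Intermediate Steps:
sqrt(l + 2657770/(-4410110)) = sqrt(-3386378 + 2657770/(-4410110)) = sqrt(-3386378 + 2657770*(-1/4410110)) = sqrt(-3386378 - 265777/441011) = sqrt(-1493430213935/441011) = I*sqrt(658619152077688285)/441011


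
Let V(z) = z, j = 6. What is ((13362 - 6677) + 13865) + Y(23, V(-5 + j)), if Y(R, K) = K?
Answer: 20551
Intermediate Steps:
((13362 - 6677) + 13865) + Y(23, V(-5 + j)) = ((13362 - 6677) + 13865) + (-5 + 6) = (6685 + 13865) + 1 = 20550 + 1 = 20551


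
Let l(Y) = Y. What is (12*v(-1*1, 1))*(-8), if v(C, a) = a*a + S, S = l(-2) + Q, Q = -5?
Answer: 576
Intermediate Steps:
S = -7 (S = -2 - 5 = -7)
v(C, a) = -7 + a**2 (v(C, a) = a*a - 7 = a**2 - 7 = -7 + a**2)
(12*v(-1*1, 1))*(-8) = (12*(-7 + 1**2))*(-8) = (12*(-7 + 1))*(-8) = (12*(-6))*(-8) = -72*(-8) = 576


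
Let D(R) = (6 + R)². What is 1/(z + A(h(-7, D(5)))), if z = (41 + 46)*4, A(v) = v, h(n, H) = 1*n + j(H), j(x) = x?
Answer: 1/462 ≈ 0.0021645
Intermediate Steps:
h(n, H) = H + n (h(n, H) = 1*n + H = n + H = H + n)
z = 348 (z = 87*4 = 348)
1/(z + A(h(-7, D(5)))) = 1/(348 + ((6 + 5)² - 7)) = 1/(348 + (11² - 7)) = 1/(348 + (121 - 7)) = 1/(348 + 114) = 1/462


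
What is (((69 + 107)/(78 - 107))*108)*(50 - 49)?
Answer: -19008/29 ≈ -655.45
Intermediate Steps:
(((69 + 107)/(78 - 107))*108)*(50 - 49) = ((176/(-29))*108)*1 = ((176*(-1/29))*108)*1 = -176/29*108*1 = -19008/29*1 = -19008/29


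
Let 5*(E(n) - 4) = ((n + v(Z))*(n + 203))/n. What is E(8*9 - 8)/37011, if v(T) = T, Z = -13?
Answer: 14897/11843520 ≈ 0.0012578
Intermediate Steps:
E(n) = 4 + (-13 + n)*(203 + n)/(5*n) (E(n) = 4 + (((n - 13)*(n + 203))/n)/5 = 4 + (((-13 + n)*(203 + n))/n)/5 = 4 + ((-13 + n)*(203 + n)/n)/5 = 4 + (-13 + n)*(203 + n)/(5*n))
E(8*9 - 8)/37011 = ((-2639 + (8*9 - 8)*(210 + (8*9 - 8)))/(5*(8*9 - 8)))/37011 = ((-2639 + (72 - 8)*(210 + (72 - 8)))/(5*(72 - 8)))*(1/37011) = ((⅕)*(-2639 + 64*(210 + 64))/64)*(1/37011) = ((⅕)*(1/64)*(-2639 + 64*274))*(1/37011) = ((⅕)*(1/64)*(-2639 + 17536))*(1/37011) = ((⅕)*(1/64)*14897)*(1/37011) = (14897/320)*(1/37011) = 14897/11843520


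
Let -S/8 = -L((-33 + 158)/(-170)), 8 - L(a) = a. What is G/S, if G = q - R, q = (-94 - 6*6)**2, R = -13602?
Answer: 259267/594 ≈ 436.48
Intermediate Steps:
q = 16900 (q = (-94 - 36)**2 = (-130)**2 = 16900)
L(a) = 8 - a
S = 1188/17 (S = -(-8)*(8 - (-33 + 158)/(-170)) = -(-8)*(8 - 125*(-1)/170) = -(-8)*(8 - 1*(-25/34)) = -(-8)*(8 + 25/34) = -(-8)*297/34 = -8*(-297/34) = 1188/17 ≈ 69.882)
G = 30502 (G = 16900 - 1*(-13602) = 16900 + 13602 = 30502)
G/S = 30502/(1188/17) = 30502*(17/1188) = 259267/594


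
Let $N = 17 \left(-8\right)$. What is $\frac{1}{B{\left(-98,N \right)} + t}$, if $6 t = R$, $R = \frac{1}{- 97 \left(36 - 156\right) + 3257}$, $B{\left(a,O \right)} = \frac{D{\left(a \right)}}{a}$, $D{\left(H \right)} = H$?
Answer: $\frac{89382}{89383} \approx 0.99999$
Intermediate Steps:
$N = -136$
$B{\left(a,O \right)} = 1$ ($B{\left(a,O \right)} = \frac{a}{a} = 1$)
$R = \frac{1}{14897}$ ($R = \frac{1}{\left(-97\right) \left(-120\right) + 3257} = \frac{1}{11640 + 3257} = \frac{1}{14897} \approx 6.7128 \cdot 10^{-5}$)
$t = \frac{1}{89382}$ ($t = \frac{1}{6} \cdot \frac{1}{14897} = \frac{1}{89382} \approx 1.1188 \cdot 10^{-5}$)
$\frac{1}{B{\left(-98,N \right)} + t} = \frac{1}{1 + \frac{1}{89382}} = \frac{1}{\frac{89383}{89382}} = \frac{89382}{89383}$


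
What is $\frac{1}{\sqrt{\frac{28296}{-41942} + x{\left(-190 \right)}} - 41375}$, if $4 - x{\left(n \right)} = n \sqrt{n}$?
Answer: $\frac{20971}{-867675125 + \sqrt{41942} \sqrt{34868 + 1992245 i \sqrt{190}}} \approx -2.419 \cdot 10^{-5} - 2.1162 \cdot 10^{-8} i$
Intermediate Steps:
$x{\left(n \right)} = 4 - n^{\frac{3}{2}}$ ($x{\left(n \right)} = 4 - n \sqrt{n} = 4 - n^{\frac{3}{2}}$)
$\frac{1}{\sqrt{\frac{28296}{-41942} + x{\left(-190 \right)}} - 41375} = \frac{1}{\sqrt{\frac{28296}{-41942} + \left(4 - \left(-190\right)^{\frac{3}{2}}\right)} - 41375} = \frac{1}{\sqrt{28296 \left(- \frac{1}{41942}\right) + \left(4 - - 190 i \sqrt{190}\right)} - 41375} = \frac{1}{\sqrt{- \frac{14148}{20971} + \left(4 + 190 i \sqrt{190}\right)} - 41375} = \frac{1}{\sqrt{\frac{69736}{20971} + 190 i \sqrt{190}} - 41375} = \frac{1}{-41375 + \sqrt{\frac{69736}{20971} + 190 i \sqrt{190}}}$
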